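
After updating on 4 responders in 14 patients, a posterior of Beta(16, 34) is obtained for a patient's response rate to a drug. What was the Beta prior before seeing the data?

Beta(12, 24)

Under Beta–binomial conjugacy the posterior parameters are (a+s, b+f).
So a = 16 − 4 = 12 and b = 34 − 10 = 24.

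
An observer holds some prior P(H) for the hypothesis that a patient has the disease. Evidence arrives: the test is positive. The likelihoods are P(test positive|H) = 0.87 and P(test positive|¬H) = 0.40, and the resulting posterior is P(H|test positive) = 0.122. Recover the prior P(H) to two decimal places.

Bayes' rule in odds form gives O(H|E) = O(H)·[P(E|H)/P(E|¬H)], hence O(H) = O(H|E)/LR.
Posterior odds = 0.122/(1−0.122) = 0.1390. LR = 0.87/0.40 = 2.1750.
Prior odds = 0.1390/2.1750 = 0.0639, so P(H) = 0.0639/(1+0.0639) ≈ 0.06.

P(H) = 0.06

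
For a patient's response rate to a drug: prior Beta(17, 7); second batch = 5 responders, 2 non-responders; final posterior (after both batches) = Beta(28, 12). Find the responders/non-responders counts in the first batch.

Sequential conjugate updates are equivalent to a single update on the pooled data, so total successes = posterior α − prior α and total failures = posterior β − prior β.
Total across both batches: 28−17=11 responders, 12−7=5 non-responders.
Subtract the second batch: 11−5=6 responders and 5−2=3 non-responders.

6 responders and 3 non-responders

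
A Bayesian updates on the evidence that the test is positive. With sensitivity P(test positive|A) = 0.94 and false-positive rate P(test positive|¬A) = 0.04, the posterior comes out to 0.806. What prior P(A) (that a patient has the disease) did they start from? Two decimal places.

P(A) = 0.15

Bayes' rule in odds form gives O(A|E) = O(A)·[P(E|A)/P(E|¬A)], hence O(A) = O(A|E)/LR.
Posterior odds = 0.806/(1−0.806) = 4.1546. LR = 0.94/0.04 = 23.5000.
Prior odds = 4.1546/23.5000 = 0.1768, so P(A) = 0.1768/(1+0.1768) ≈ 0.15.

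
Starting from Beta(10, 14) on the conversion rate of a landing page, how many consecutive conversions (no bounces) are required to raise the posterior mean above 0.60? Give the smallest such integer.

k = 12

After k conversions and 0 bounces the posterior is Beta(10+k, 14), with mean (10+k)/(10+14+k).
Set (10+k)/(24+k) > 0.60 and solve: k > (0.60·24 − 10)/(1 − 0.60) = 11.000.
The smallest integer exceeding 11.000 is 12.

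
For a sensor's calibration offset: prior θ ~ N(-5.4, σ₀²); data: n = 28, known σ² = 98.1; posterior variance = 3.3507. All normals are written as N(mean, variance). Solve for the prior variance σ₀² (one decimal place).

σ₀² = 76.8

Posterior precision equals prior precision plus data precision: 1/σ_n² = 1/σ₀² + n/σ².
So 1/σ₀² = 1/3.3507 − 28/98.1 = 0.298445 − 0.285423 = 0.013022.
Hence σ₀² = 1/0.013022 ≈ 76.8.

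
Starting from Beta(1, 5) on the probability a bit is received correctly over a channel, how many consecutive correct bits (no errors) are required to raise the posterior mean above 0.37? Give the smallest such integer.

k = 2

After k correct bits and 0 errors the posterior is Beta(1+k, 5), with mean (1+k)/(1+5+k).
Set (1+k)/(6+k) > 0.37 and solve: k > (0.37·6 − 1)/(1 − 0.37) = 1.937.
The smallest integer exceeding 1.937 is 2, and checking k=2: (3)/(8) = 0.3750 > 0.37.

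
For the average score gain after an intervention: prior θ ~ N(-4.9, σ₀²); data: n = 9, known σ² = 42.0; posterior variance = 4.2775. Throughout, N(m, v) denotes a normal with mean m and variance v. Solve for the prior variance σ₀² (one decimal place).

σ₀² = 51.3

For the Normal–Normal model with known σ², precisions add: τ_n = τ₀ + n/σ².
So 1/σ₀² = 1/4.2775 − 9/42.0 = 0.233781 − 0.214286 = 0.019495.
Hence σ₀² = 1/0.019495 ≈ 51.3.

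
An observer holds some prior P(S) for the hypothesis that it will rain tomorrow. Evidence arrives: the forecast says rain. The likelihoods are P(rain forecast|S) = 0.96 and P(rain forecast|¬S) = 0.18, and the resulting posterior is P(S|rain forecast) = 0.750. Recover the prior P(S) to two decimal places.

In odds form, posterior odds = prior odds × likelihood ratio, so prior odds = posterior odds ÷ LR.
Posterior odds = 0.750/(1−0.750) = 3.0000. LR = 0.96/0.18 = 5.3333.
Prior odds = 3.0000/5.3333 = 0.5625, so P(S) = 0.5625/(1+0.5625) ≈ 0.36.

P(S) = 0.36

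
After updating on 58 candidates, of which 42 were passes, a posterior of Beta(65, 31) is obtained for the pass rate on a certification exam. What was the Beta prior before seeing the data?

Beta(23, 15)

A Beta(α, β) prior with s successes and f failures in binomial data gives a Beta(α+s, β+f) posterior.
Subtract the data counts: 65−42=23, 31−16=15.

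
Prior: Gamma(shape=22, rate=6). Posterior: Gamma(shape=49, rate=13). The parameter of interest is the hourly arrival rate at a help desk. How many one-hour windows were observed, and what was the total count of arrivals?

n = 7 one-hour windows with total 27 arrivals

Gamma–Poisson conjugacy: posterior shape = α + Σxᵢ, posterior rate = β + n.
Matching: Σxᵢ = 49 − 22 = 27 and n = 13 − 6 = 7.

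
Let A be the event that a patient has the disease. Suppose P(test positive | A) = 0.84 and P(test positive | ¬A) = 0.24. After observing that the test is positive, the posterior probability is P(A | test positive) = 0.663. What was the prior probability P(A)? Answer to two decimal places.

P(A) = 0.36

Bayes' rule in odds form gives O(A|E) = O(A)·[P(E|A)/P(E|¬A)], hence O(A) = O(A|E)/LR.
Posterior odds = 0.663/(1−0.663) = 1.9674. LR = 0.84/0.24 = 3.5000.
Prior odds = 1.9674/3.5000 = 0.5621, so P(A) = 0.5621/(1+0.5621) ≈ 0.36.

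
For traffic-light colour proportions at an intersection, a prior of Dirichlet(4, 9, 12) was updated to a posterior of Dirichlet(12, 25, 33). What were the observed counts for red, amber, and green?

For a Dirichlet(α) prior with multinomial counts c, the posterior is Dirichlet(α + c) componentwise.
Counts are posterior − prior componentwise: 12−4=8, 25−9=16, 33−12=21.

counts (8, 16, 21)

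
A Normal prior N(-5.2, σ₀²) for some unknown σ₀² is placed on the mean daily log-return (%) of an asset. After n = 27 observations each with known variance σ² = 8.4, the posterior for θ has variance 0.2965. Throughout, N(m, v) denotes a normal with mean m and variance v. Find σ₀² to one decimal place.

Posterior precision equals prior precision plus data precision: 1/σ_n² = 1/σ₀² + n/σ².
So 1/σ₀² = 1/0.2965 − 27/8.4 = 3.372681 − 3.214286 = 0.158395.
Hence σ₀² = 1/0.158395 ≈ 6.3.

σ₀² = 6.3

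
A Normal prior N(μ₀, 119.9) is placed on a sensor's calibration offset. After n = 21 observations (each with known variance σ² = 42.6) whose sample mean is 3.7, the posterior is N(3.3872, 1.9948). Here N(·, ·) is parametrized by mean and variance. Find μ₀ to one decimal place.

With known observation variance, the Normal–Normal posterior has precision τ_n = τ₀ + n/σ² and mean μ_n = (τ₀μ₀ + (n/σ²)x̄)/τ_n.
Here τ₀ = 1/119.9 = 0.008340 and τ_data = 21/42.6 = 0.492958, so τ_n = 0.501298.
Rearranging for μ₀: μ₀ = (μ_n·τ_n − τ_data·x̄)/τ₀ = (3.3872·0.501298 − 0.492958·3.7) / 0.008340 = -0.125948/0.008340 ≈ -15.1.

μ₀ = -15.1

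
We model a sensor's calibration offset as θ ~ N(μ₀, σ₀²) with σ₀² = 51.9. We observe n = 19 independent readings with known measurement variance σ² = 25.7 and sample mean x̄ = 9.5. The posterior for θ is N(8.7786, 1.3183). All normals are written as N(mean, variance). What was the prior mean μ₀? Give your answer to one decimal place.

μ₀ = -18.9

With known observation variance, the Normal–Normal posterior has precision τ_n = τ₀ + n/σ² and mean μ_n = (τ₀μ₀ + (n/σ²)x̄)/τ_n.
Here τ₀ = 1/51.9 = 0.019268 and τ_data = 19/25.7 = 0.739300, so τ_n = 0.758568.
Rearranging for μ₀: μ₀ = (μ_n·τ_n − τ_data·x̄)/τ₀ = (8.7786·0.758568 − 0.739300·9.5) / 0.019268 = -0.364185/0.019268 ≈ -18.9.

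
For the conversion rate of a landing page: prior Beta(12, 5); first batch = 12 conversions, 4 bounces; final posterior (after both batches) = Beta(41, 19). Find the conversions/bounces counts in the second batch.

Sequential conjugate updates are equivalent to a single update on the pooled data, so total successes = posterior α − prior α and total failures = posterior β − prior β.
Total across both batches: 41−12=29 conversions, 19−5=14 bounces.
Subtract the first batch: 29−12=17 conversions and 14−4=10 bounces.

17 conversions and 10 bounces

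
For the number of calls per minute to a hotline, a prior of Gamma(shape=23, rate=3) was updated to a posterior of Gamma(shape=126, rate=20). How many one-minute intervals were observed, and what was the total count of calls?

Gamma–Poisson conjugacy: posterior shape = α + Σxᵢ, posterior rate = β + n.
Matching: Σxᵢ = 126 − 23 = 103 and n = 20 − 3 = 17.

n = 17 one-minute intervals with total 103 calls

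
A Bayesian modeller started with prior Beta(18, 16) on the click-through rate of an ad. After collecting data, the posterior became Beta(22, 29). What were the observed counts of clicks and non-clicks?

4 clicks and 13 non-clicks

Under Beta–binomial conjugacy the posterior parameters are (a+s, b+f).
Match parameters: s=22−18=4, f=29−16=13.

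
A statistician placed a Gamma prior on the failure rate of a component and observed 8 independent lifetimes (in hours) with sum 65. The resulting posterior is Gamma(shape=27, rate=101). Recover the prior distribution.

Gamma(shape=19, rate=36)

Gamma–exponential conjugacy: posterior shape = α + n, posterior rate = β + Σtᵢ.
So α = 27 − 8 = 19 and β = 101 − 65 = 36.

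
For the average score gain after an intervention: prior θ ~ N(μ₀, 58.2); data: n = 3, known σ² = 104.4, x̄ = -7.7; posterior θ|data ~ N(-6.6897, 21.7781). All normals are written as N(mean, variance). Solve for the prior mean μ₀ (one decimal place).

With known observation variance, the Normal–Normal posterior has precision τ_n = τ₀ + n/σ² and mean μ_n = (τ₀μ₀ + (n/σ²)x̄)/τ_n.
Here τ₀ = 1/58.2 = 0.017182 and τ_data = 3/104.4 = 0.028736, so τ_n = 0.045918.
Rearranging for μ₀: μ₀ = (μ_n·τ_n − τ_data·x̄)/τ₀ = (-6.6897·0.045918 − 0.028736·-7.7) / 0.017182 = -0.085910/0.017182 ≈ -5.0.

μ₀ = -5.0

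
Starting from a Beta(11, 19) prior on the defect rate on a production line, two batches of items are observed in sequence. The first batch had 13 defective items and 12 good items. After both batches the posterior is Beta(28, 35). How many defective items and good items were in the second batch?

4 defective items and 4 good items

Sequential conjugate updates are equivalent to a single update on the pooled data, so total successes = posterior α − prior α and total failures = posterior β − prior β.
Total across both batches: 28−11=17 defective items, 35−19=16 good items.
Subtract the first batch: 17−13=4 defective items and 16−12=4 good items.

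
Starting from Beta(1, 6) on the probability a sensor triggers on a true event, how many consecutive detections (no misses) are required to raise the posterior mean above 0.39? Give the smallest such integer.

After k detections and 0 misses the posterior is Beta(1+k, 6), with mean (1+k)/(1+6+k).
Set (1+k)/(7+k) > 0.39 and solve: k > (0.39·7 − 1)/(1 − 0.39) = 2.836.
The smallest integer exceeding 2.836 is 3.

k = 3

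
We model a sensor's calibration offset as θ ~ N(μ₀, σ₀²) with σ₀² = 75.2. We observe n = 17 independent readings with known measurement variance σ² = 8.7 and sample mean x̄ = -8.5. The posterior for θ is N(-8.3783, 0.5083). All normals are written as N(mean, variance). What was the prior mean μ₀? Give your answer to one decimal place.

μ₀ = 9.5

The posterior mean is a precision-weighted average: μ_n = (τ₀μ₀ + τ_data·x̄)/(τ₀+τ_data), with τ₀=1/σ₀² and τ_data=n/σ².
Here τ₀ = 1/75.2 = 0.013298 and τ_data = 17/8.7 = 1.954023, so τ_n = 1.967321.
Rearranging for μ₀: μ₀ = (μ_n·τ_n − τ_data·x̄)/τ₀ = (-8.3783·1.967321 − 1.954023·-8.5) / 0.013298 = 0.126390/0.013298 ≈ 9.5.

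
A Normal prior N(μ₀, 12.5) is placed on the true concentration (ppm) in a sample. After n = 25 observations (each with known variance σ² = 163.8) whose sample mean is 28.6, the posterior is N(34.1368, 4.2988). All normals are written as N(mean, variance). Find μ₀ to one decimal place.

μ₀ = 44.7

With known observation variance, the Normal–Normal posterior has precision τ_n = τ₀ + n/σ² and mean μ_n = (τ₀μ₀ + (n/σ²)x̄)/τ_n.
Here τ₀ = 1/12.5 = 0.080000 and τ_data = 25/163.8 = 0.152625, so τ_n = 0.232625.
Rearranging for μ₀: μ₀ = (μ_n·τ_n − τ_data·x̄)/τ₀ = (34.1368·0.232625 − 0.152625·28.6) / 0.080000 = 3.575998/0.080000 ≈ 44.7.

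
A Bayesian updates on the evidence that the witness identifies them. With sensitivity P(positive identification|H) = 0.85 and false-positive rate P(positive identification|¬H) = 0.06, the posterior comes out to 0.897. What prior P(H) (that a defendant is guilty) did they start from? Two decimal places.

P(H) = 0.38

Bayes' rule in odds form gives O(H|E) = O(H)·[P(E|H)/P(E|¬H)], hence O(H) = O(H|E)/LR.
Posterior odds = 0.897/(1−0.897) = 8.7087. LR = 0.85/0.06 = 14.1667.
Prior odds = 8.7087/14.1667 = 0.6147, so P(H) = 0.6147/(1+0.6147) ≈ 0.38.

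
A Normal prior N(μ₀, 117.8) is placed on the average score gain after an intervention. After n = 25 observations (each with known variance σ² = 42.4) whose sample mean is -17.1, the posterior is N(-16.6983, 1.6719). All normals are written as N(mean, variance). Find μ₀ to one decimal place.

The posterior mean is a precision-weighted average: μ_n = (τ₀μ₀ + τ_data·x̄)/(τ₀+τ_data), with τ₀=1/σ₀² and τ_data=n/σ².
Here τ₀ = 1/117.8 = 0.008489 and τ_data = 25/42.4 = 0.589623, so τ_n = 0.598112.
Rearranging for μ₀: μ₀ = (μ_n·τ_n − τ_data·x̄)/τ₀ = (-16.6983·0.598112 − 0.589623·-17.1) / 0.008489 = 0.095100/0.008489 ≈ 11.2.

μ₀ = 11.2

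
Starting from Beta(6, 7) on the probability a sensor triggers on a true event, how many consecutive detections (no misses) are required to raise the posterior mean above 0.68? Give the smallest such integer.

k = 9

After k detections and 0 misses the posterior is Beta(6+k, 7), with mean (6+k)/(6+7+k).
Set (6+k)/(13+k) > 0.68 and solve: k > (0.68·13 − 6)/(1 − 0.68) = 8.875.
The smallest integer exceeding 8.875 is 9, and checking k=9: (15)/(22) = 0.6818 > 0.68.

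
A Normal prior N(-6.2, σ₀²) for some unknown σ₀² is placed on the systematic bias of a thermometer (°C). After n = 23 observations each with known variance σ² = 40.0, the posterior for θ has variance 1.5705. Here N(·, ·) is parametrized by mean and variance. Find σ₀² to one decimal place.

σ₀² = 16.2

For the Normal–Normal model with known σ², precisions add: τ_n = τ₀ + n/σ².
So 1/σ₀² = 1/1.5705 − 23/40.0 = 0.636740 − 0.575000 = 0.061740.
Hence σ₀² = 1/0.061740 ≈ 16.2.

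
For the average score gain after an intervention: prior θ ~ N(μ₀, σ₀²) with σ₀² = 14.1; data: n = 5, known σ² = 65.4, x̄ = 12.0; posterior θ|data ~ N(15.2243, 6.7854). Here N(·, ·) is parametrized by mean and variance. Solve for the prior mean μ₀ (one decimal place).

μ₀ = 18.7

With known observation variance, the Normal–Normal posterior has precision τ_n = τ₀ + n/σ² and mean μ_n = (τ₀μ₀ + (n/σ²)x̄)/τ_n.
Here τ₀ = 1/14.1 = 0.070922 and τ_data = 5/65.4 = 0.076453, so τ_n = 0.147375.
Rearranging for μ₀: μ₀ = (μ_n·τ_n − τ_data·x̄)/τ₀ = (15.2243·0.147375 − 0.076453·12.0) / 0.070922 = 1.326245/0.070922 ≈ 18.7.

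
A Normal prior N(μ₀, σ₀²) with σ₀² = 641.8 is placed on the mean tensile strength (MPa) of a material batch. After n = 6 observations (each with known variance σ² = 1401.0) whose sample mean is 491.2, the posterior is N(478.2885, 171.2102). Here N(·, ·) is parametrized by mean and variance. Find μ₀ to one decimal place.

With known observation variance, the Normal–Normal posterior has precision τ_n = τ₀ + n/σ² and mean μ_n = (τ₀μ₀ + (n/σ²)x̄)/τ_n.
Here τ₀ = 1/641.8 = 0.001558 and τ_data = 6/1401.0 = 0.004283, so τ_n = 0.005841.
Rearranging for μ₀: μ₀ = (μ_n·τ_n − τ_data·x̄)/τ₀ = (478.2885·0.005841 − 0.004283·491.2) / 0.001558 = 0.689874/0.001558 ≈ 442.8.

μ₀ = 442.8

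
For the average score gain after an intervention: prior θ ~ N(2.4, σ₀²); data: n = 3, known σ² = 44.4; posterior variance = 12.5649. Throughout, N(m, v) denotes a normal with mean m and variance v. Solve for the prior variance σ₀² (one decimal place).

Posterior precision equals prior precision plus data precision: 1/σ_n² = 1/σ₀² + n/σ².
So 1/σ₀² = 1/12.5649 − 3/44.4 = 0.079587 − 0.067568 = 0.012019.
Hence σ₀² = 1/0.012019 ≈ 83.2.

σ₀² = 83.2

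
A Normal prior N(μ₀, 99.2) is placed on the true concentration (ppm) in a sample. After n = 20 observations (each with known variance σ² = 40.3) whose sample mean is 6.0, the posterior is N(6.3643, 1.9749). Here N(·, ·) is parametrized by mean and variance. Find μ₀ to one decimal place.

With known observation variance, the Normal–Normal posterior has precision τ_n = τ₀ + n/σ² and mean μ_n = (τ₀μ₀ + (n/σ²)x̄)/τ_n.
Here τ₀ = 1/99.2 = 0.010081 and τ_data = 20/40.3 = 0.496278, so τ_n = 0.506359.
Rearranging for μ₀: μ₀ = (μ_n·τ_n − τ_data·x̄)/τ₀ = (6.3643·0.506359 − 0.496278·6.0) / 0.010081 = 0.244953/0.010081 ≈ 24.3.

μ₀ = 24.3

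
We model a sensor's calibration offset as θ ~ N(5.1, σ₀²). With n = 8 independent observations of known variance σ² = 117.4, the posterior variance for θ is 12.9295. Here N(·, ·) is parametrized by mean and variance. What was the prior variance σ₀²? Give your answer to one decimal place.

σ₀² = 108.7

Posterior precision equals prior precision plus data precision: 1/σ_n² = 1/σ₀² + n/σ².
So 1/σ₀² = 1/12.9295 − 8/117.4 = 0.077343 − 0.068143 = 0.009200.
Hence σ₀² = 1/0.009200 ≈ 108.7.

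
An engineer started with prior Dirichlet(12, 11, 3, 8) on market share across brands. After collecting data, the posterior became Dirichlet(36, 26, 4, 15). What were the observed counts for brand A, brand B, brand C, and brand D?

For a Dirichlet(α) prior with multinomial counts c, the posterior is Dirichlet(α + c) componentwise.
Counts are posterior − prior componentwise: 36−12=24, 26−11=15, 4−3=1, 15−8=7.

counts (24, 15, 1, 7)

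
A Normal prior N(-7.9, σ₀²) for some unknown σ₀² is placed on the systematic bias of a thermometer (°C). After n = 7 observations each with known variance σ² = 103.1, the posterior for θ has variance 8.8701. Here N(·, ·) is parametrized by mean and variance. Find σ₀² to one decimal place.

σ₀² = 22.3

Posterior precision equals prior precision plus data precision: 1/σ_n² = 1/σ₀² + n/σ².
So 1/σ₀² = 1/8.8701 − 7/103.1 = 0.112738 − 0.067895 = 0.044843.
Hence σ₀² = 1/0.044843 ≈ 22.3.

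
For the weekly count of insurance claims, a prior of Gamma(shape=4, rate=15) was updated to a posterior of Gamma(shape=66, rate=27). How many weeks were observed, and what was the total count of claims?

Gamma–Poisson conjugacy: posterior shape = α + Σxᵢ, posterior rate = β + n.
Matching: Σxᵢ = 66 − 4 = 62 and n = 27 − 15 = 12.

n = 12 weeks with total 62 claims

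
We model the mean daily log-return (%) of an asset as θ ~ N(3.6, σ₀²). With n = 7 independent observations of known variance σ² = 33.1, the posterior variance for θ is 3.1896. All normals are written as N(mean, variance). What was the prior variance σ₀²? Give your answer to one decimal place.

Posterior precision equals prior precision plus data precision: 1/σ_n² = 1/σ₀² + n/σ².
So 1/σ₀² = 1/3.1896 − 7/33.1 = 0.313519 − 0.211480 = 0.102039.
Hence σ₀² = 1/0.102039 ≈ 9.8.

σ₀² = 9.8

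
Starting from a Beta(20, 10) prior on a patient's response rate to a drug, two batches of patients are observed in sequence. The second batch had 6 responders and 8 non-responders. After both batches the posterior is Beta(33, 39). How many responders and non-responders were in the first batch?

7 responders and 21 non-responders

Because Beta–binomial updating is additive in the counts, the combined data contributed (α_post−α_prior, β_post−β_prior) successes and failures.
Total across both batches: 33−20=13 responders, 39−10=29 non-responders.
Subtract the second batch: 13−6=7 responders and 29−8=21 non-responders.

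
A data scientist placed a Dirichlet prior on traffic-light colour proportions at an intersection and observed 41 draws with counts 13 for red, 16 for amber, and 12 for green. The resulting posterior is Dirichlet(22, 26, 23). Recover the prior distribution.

For a Dirichlet(α) prior with multinomial counts c, the posterior is Dirichlet(α + c) componentwise.
Subtract each count from the matching posterior parameter: 22−13=9, 26−16=10, 23−12=11.

Dirichlet(9, 10, 11)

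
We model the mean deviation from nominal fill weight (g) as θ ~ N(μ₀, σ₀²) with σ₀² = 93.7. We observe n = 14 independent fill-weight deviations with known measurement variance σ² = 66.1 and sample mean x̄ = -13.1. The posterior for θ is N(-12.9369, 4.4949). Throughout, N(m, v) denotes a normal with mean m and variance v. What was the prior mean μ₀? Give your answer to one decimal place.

With known observation variance, the Normal–Normal posterior has precision τ_n = τ₀ + n/σ² and mean μ_n = (τ₀μ₀ + (n/σ²)x̄)/τ_n.
Here τ₀ = 1/93.7 = 0.010672 and τ_data = 14/66.1 = 0.211800, so τ_n = 0.222472.
Rearranging for μ₀: μ₀ = (μ_n·τ_n − τ_data·x̄)/τ₀ = (-12.9369·0.222472 − 0.211800·-13.1) / 0.010672 = -0.103518/0.010672 ≈ -9.7.

μ₀ = -9.7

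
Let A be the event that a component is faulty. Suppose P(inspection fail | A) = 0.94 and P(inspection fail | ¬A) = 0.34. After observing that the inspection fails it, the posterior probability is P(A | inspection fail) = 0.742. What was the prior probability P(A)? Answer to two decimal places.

P(A) = 0.51

In odds form, posterior odds = prior odds × likelihood ratio, so prior odds = posterior odds ÷ LR.
Posterior odds = 0.742/(1−0.742) = 2.8760. LR = 0.94/0.34 = 2.7647.
Prior odds = 2.8760/2.7647 = 1.0403, so P(A) = 1.0403/(1+1.0403) ≈ 0.51.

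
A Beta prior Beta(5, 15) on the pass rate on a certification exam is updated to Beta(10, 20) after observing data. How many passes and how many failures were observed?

5 passes and 5 failures

Under Beta–binomial conjugacy the posterior parameters are (a+s, b+f).
Match parameters: s=10−5=5, f=20−15=5.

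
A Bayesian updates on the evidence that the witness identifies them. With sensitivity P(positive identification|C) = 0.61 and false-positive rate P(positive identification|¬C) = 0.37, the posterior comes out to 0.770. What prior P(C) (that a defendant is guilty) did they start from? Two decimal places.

Bayes' rule in odds form gives O(C|E) = O(C)·[P(E|C)/P(E|¬C)], hence O(C) = O(C|E)/LR.
Posterior odds = 0.770/(1−0.770) = 3.3478. LR = 0.61/0.37 = 1.6486.
Prior odds = 3.3478/1.6486 = 2.0307, so P(C) = 2.0307/(1+2.0307) ≈ 0.67.

P(C) = 0.67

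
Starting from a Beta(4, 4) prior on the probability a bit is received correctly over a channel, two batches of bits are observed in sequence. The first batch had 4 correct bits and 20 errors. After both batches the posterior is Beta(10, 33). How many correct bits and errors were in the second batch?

Because Beta–binomial updating is additive in the counts, the combined data contributed (α_post−α_prior, β_post−β_prior) successes and failures.
Total across both batches: 10−4=6 correct bits, 33−4=29 errors.
Subtract the first batch: 6−4=2 correct bits and 29−20=9 errors.

2 correct bits and 9 errors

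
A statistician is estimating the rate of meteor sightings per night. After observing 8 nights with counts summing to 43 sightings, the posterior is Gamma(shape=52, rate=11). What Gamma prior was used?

Gamma(shape=9, rate=3)

A Gamma(α, β) prior (rate parametrization) on a Poisson rate with n observations summing to S gives posterior Gamma(α+S, β+n).
So α = 52 − 43 = 9 and β = 11 − 8 = 3.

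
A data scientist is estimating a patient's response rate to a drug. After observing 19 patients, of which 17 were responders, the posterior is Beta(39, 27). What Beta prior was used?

A Beta(α, β) prior with s successes and f failures in binomial data gives a Beta(α+s, β+f) posterior.
Subtract the data counts: 39−17=22, 27−2=25.

Beta(22, 25)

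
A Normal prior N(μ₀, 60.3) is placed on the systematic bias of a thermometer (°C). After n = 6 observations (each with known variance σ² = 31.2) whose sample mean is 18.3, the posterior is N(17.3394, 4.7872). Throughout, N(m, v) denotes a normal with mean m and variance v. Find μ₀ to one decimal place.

The posterior mean is a precision-weighted average: μ_n = (τ₀μ₀ + τ_data·x̄)/(τ₀+τ_data), with τ₀=1/σ₀² and τ_data=n/σ².
Here τ₀ = 1/60.3 = 0.016584 and τ_data = 6/31.2 = 0.192308, so τ_n = 0.208892.
Rearranging for μ₀: μ₀ = (μ_n·τ_n − τ_data·x̄)/τ₀ = (17.3394·0.208892 − 0.192308·18.3) / 0.016584 = 0.102826/0.016584 ≈ 6.2.

μ₀ = 6.2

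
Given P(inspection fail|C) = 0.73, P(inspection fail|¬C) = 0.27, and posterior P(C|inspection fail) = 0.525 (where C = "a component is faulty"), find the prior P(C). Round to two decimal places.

P(C) = 0.29

In odds form, posterior odds = prior odds × likelihood ratio, so prior odds = posterior odds ÷ LR.
Posterior odds = 0.525/(1−0.525) = 1.1053. LR = 0.73/0.27 = 2.7037.
Prior odds = 1.1053/2.7037 = 0.4088, so P(C) = 0.4088/(1+0.4088) ≈ 0.29.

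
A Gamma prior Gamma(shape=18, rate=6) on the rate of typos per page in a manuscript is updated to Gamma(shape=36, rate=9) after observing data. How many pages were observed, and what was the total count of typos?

A Gamma(α, β) prior (rate parametrization) on a Poisson rate with n observations summing to S gives posterior Gamma(α+S, β+n).
Matching: Σxᵢ = 36 − 18 = 18 and n = 9 − 6 = 3.

n = 3 pages with total 18 typos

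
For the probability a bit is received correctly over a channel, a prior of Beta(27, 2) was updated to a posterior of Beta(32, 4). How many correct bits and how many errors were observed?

Beta is conjugate to the binomial likelihood: posterior = Beta(α+s, β+f).
So s = 32 − 27 = 5 and f = 4 − 2 = 2.

5 correct bits and 2 errors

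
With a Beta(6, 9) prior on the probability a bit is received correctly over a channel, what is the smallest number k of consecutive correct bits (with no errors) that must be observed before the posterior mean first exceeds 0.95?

After k correct bits and 0 errors the posterior is Beta(6+k, 9), with mean (6+k)/(6+9+k).
Set (6+k)/(15+k) > 0.95 and solve: k > (0.95·15 − 6)/(1 − 0.95) = 165.000.
The smallest integer exceeding 165.000 is 166, and checking k=166: (172)/(181) = 0.9503 > 0.95.

k = 166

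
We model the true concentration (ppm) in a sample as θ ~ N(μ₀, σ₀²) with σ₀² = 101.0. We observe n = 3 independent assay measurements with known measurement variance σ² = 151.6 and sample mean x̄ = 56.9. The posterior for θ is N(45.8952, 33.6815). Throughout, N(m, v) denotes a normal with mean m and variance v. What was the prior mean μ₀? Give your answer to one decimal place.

The posterior mean is a precision-weighted average: μ_n = (τ₀μ₀ + τ_data·x̄)/(τ₀+τ_data), with τ₀=1/σ₀² and τ_data=n/σ².
Here τ₀ = 1/101.0 = 0.009901 and τ_data = 3/151.6 = 0.019789, so τ_n = 0.029690.
Rearranging for μ₀: μ₀ = (μ_n·τ_n − τ_data·x̄)/τ₀ = (45.8952·0.029690 − 0.019789·56.9) / 0.009901 = 0.236634/0.009901 ≈ 23.9.

μ₀ = 23.9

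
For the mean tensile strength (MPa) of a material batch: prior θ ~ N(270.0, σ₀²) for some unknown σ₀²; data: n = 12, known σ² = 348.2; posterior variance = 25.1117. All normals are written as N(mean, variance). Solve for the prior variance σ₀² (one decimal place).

For the Normal–Normal model with known σ², precisions add: τ_n = τ₀ + n/σ².
So 1/σ₀² = 1/25.1117 − 12/348.2 = 0.039822 − 0.034463 = 0.005359.
Hence σ₀² = 1/0.005359 ≈ 186.6.

σ₀² = 186.6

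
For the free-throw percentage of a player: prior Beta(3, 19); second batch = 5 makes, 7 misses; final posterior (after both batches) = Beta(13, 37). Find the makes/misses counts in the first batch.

5 makes and 11 misses

Sequential conjugate updates are equivalent to a single update on the pooled data, so total successes = posterior α − prior α and total failures = posterior β − prior β.
Total across both batches: 13−3=10 makes, 37−19=18 misses.
Subtract the second batch: 10−5=5 makes and 18−7=11 misses.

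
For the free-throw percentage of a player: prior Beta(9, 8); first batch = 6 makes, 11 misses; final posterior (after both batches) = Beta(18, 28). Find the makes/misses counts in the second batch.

Sequential conjugate updates are equivalent to a single update on the pooled data, so total successes = posterior α − prior α and total failures = posterior β − prior β.
Total across both batches: 18−9=9 makes, 28−8=20 misses.
Subtract the first batch: 9−6=3 makes and 20−11=9 misses.

3 makes and 9 misses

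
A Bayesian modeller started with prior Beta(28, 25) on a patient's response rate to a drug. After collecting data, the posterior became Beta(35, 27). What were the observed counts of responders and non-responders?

A Beta(α, β) prior with s successes and f failures in binomial data gives a Beta(α+s, β+f) posterior.
Match parameters: s=35−28=7, f=27−25=2.

7 responders and 2 non-responders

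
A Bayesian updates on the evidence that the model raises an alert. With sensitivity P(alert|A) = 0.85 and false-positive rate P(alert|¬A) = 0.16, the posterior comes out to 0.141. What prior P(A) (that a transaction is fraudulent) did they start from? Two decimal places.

P(A) = 0.03

In odds form, posterior odds = prior odds × likelihood ratio, so prior odds = posterior odds ÷ LR.
Posterior odds = 0.141/(1−0.141) = 0.1641. LR = 0.85/0.16 = 5.3125.
Prior odds = 0.1641/5.3125 = 0.0309, so P(A) = 0.0309/(1+0.0309) ≈ 0.03.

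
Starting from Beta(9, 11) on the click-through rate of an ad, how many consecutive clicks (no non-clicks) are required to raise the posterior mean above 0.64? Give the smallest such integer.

k = 11

After k clicks and 0 non-clicks the posterior is Beta(9+k, 11), with mean (9+k)/(9+11+k).
Set (9+k)/(20+k) > 0.64 and solve: k > (0.64·20 − 9)/(1 − 0.64) = 10.556.
The smallest integer exceeding 10.556 is 11.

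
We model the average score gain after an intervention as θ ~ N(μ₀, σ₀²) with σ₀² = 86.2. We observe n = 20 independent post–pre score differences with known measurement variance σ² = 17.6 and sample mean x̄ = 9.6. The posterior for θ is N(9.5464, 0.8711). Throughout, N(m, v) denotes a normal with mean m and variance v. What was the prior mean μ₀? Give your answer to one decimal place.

μ₀ = 4.3

The posterior mean is a precision-weighted average: μ_n = (τ₀μ₀ + τ_data·x̄)/(τ₀+τ_data), with τ₀=1/σ₀² and τ_data=n/σ².
Here τ₀ = 1/86.2 = 0.011601 and τ_data = 20/17.6 = 1.136364, so τ_n = 1.147965.
Rearranging for μ₀: μ₀ = (μ_n·τ_n − τ_data·x̄)/τ₀ = (9.5464·1.147965 − 1.136364·9.6) / 0.011601 = 0.049839/0.011601 ≈ 4.3.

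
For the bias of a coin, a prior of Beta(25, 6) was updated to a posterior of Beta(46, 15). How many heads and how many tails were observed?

21 heads and 9 tails

A Beta(a, b) prior with s successes and f failures in binomial data gives a Beta(a+s, b+f) posterior.
So s = 46 − 25 = 21 and f = 15 − 6 = 9.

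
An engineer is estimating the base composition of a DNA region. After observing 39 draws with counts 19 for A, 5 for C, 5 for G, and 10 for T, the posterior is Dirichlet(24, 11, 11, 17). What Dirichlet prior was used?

Dirichlet(5, 6, 6, 7)

For a Dirichlet(α) prior with multinomial counts c, the posterior is Dirichlet(α + c) componentwise.
Subtract each count from the matching posterior parameter: 24−19=5, 11−5=6, 11−5=6, 17−10=7.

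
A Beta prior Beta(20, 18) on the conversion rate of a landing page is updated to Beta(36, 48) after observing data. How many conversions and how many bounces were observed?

16 conversions and 30 bounces

Under Beta–binomial conjugacy the posterior parameters are (a+s, b+f).
Match parameters: s=36−20=16, f=48−18=30.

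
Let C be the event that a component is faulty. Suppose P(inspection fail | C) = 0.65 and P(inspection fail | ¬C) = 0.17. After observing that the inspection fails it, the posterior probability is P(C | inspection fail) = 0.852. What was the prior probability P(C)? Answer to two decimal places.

P(C) = 0.60

In odds form, posterior odds = prior odds × likelihood ratio, so prior odds = posterior odds ÷ LR.
Posterior odds = 0.852/(1−0.852) = 5.7568. LR = 0.65/0.17 = 3.8235.
Prior odds = 5.7568/3.8235 = 1.5056, so P(C) = 1.5056/(1+1.5056) ≈ 0.60.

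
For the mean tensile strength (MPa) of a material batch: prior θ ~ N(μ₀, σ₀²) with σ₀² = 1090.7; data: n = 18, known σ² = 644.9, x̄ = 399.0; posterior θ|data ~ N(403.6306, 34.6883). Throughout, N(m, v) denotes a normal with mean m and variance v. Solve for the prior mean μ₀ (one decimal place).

μ₀ = 544.6

The posterior mean is a precision-weighted average: μ_n = (τ₀μ₀ + τ_data·x̄)/(τ₀+τ_data), with τ₀=1/σ₀² and τ_data=n/σ².
Here τ₀ = 1/1090.7 = 0.000917 and τ_data = 18/644.9 = 0.027911, so τ_n = 0.028828.
Rearranging for μ₀: μ₀ = (μ_n·τ_n − τ_data·x̄)/τ₀ = (403.6306·0.028828 − 0.027911·399.0) / 0.000917 = 0.499374/0.000917 ≈ 544.6.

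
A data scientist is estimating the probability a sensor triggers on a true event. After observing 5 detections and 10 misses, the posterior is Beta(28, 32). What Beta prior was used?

Under Beta–binomial conjugacy the posterior parameters are (α+s, β+f).
Subtract the data counts: 28−5=23, 32−10=22.

Beta(23, 22)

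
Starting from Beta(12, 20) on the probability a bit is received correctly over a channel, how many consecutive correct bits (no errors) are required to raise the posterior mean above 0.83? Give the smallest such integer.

After k correct bits and 0 errors the posterior is Beta(12+k, 20), with mean (12+k)/(12+20+k).
Set (12+k)/(32+k) > 0.83 and solve: k > (0.83·32 − 12)/(1 − 0.83) = 85.647.
The smallest integer exceeding 85.647 is 86.

k = 86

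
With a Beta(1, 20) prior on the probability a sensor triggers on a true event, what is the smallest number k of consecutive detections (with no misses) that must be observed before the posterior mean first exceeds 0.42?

k = 14

After k detections and 0 misses the posterior is Beta(1+k, 20), with mean (1+k)/(1+20+k).
Set (1+k)/(21+k) > 0.42 and solve: k > (0.42·21 − 1)/(1 − 0.42) = 13.483.
The smallest integer exceeding 13.483 is 14, and checking k=14: (15)/(35) = 0.4286 > 0.42.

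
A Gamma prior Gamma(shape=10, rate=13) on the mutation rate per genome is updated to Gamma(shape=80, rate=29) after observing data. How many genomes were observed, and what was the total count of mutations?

A Gamma(α, β) prior (rate parametrization) on a Poisson rate with n observations summing to S gives posterior Gamma(α+S, β+n).
Matching: Σxᵢ = 80 − 10 = 70 and n = 29 − 13 = 16.

n = 16 genomes with total 70 mutations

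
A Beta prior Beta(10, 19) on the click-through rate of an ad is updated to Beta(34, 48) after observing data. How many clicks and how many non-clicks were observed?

24 clicks and 29 non-clicks

A Beta(α, β) prior with s successes and f failures in binomial data gives a Beta(α+s, β+f) posterior.
So s = 34 − 10 = 24 and f = 48 − 19 = 29.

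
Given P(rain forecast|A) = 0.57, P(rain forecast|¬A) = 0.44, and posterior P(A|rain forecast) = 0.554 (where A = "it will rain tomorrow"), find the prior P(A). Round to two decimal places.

In odds form, posterior odds = prior odds × likelihood ratio, so prior odds = posterior odds ÷ LR.
Posterior odds = 0.554/(1−0.554) = 1.2422. LR = 0.57/0.44 = 1.2955.
Prior odds = 1.2422/1.2955 = 0.9589, so P(A) = 0.9589/(1+0.9589) ≈ 0.49.

P(A) = 0.49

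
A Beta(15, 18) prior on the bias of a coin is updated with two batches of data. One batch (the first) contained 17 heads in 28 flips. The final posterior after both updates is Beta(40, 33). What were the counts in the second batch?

8 heads and 4 tails

Because Beta–binomial updating is additive in the counts, the combined data contributed (α_post−α_prior, β_post−β_prior) successes and failures.
Total across both batches: 40−15=25 heads, 33−18=15 tails.
Subtract the first batch: 25−17=8 heads and 15−11=4 tails.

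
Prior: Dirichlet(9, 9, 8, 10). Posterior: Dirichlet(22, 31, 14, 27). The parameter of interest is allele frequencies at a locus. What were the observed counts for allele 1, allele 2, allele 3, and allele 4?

For a Dirichlet(α) prior with multinomial counts c, the posterior is Dirichlet(α + c) componentwise.
Counts are posterior − prior componentwise: 22−9=13, 31−9=22, 14−8=6, 27−10=17.

counts (13, 22, 6, 17)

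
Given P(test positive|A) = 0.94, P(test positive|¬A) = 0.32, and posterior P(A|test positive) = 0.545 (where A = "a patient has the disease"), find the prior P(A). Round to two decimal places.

In odds form, posterior odds = prior odds × likelihood ratio, so prior odds = posterior odds ÷ LR.
Posterior odds = 0.545/(1−0.545) = 1.1978. LR = 0.94/0.32 = 2.9375.
Prior odds = 1.1978/2.9375 = 0.4078, so P(A) = 0.4078/(1+0.4078) ≈ 0.29.

P(A) = 0.29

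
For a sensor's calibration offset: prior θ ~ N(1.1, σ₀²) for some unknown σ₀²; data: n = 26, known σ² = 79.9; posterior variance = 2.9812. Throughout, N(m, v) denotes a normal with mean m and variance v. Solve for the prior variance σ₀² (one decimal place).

σ₀² = 99.7

Posterior precision equals prior precision plus data precision: 1/σ_n² = 1/σ₀² + n/σ².
So 1/σ₀² = 1/2.9812 − 26/79.9 = 0.335435 − 0.325407 = 0.010028.
Hence σ₀² = 1/0.010028 ≈ 99.7.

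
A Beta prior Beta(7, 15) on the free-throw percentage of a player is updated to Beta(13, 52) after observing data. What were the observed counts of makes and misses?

6 makes and 37 misses

Beta is conjugate to the binomial likelihood: posterior = Beta(a+s, b+f).
So s = 13 − 7 = 6 and f = 52 − 15 = 37.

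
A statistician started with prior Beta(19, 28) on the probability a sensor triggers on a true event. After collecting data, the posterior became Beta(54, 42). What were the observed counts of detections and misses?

35 detections and 14 misses

A Beta(α, β) prior with s successes and f failures in binomial data gives a Beta(α+s, β+f) posterior.
Match parameters: s=54−19=35, f=42−28=14.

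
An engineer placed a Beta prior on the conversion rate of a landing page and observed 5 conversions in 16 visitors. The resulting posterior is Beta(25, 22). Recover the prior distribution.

Beta(20, 11)

A Beta(a, b) prior with s successes and f failures in binomial data gives a Beta(a+s, b+f) posterior.
Subtract the data counts: 25−5=20, 22−11=11.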